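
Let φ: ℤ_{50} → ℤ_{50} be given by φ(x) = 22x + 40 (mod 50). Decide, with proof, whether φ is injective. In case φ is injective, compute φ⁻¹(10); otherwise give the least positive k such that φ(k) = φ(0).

We have gcd(22, 50) = 2 > 1. Taking s = 0 and t = 25: φ(0) = 40 and φ(25) = 22·25 + 40 = 590 ≡ 40 (mod 50).
So φ(0) = φ(25) while 0 ≠ 25, thus φ is not injective.
Since φ is not injective, we find the least positive k with φ(k) = φ(0): this means 22k ≡ 0 (mod 50), i.e. 50 ∣ 22k. Since gcd(22, 50) = 2, dividing through by 2 this holds exactly when 25 ∣ 11k, and as gcd(11, 25) = 1, exactly when 25 ∣ k.
The smallest positive such k is 25.

25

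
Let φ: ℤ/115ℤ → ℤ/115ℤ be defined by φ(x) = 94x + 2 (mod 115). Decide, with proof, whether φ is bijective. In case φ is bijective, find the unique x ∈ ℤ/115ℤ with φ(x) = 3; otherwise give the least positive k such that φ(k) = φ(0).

By definition, φ is injective if φ(x_1) = φ(x_2) implies x_1 = x_2.
If φ(x_1) = φ(x_2), then 94x_1 ≡ 94x_2 (mod 115). Because gcd(94, 115) = 1, we may cancel 94 to get x_1 ≡ x_2 (mod 115).
We now compute 94⁻¹ mod 115 explicitly. Euclid's algorithm: 115 = 1·94 + 21, 94 = 4·21 + 10, 21 = 2·10 + 1; back-substituting gives 1 = 104·94 − 85·115, so 94⁻¹ ≡ 104 (mod 115).
Then y ↦ 104(y − 2) is a two-sided inverse to φ, so every y ∈ ℤ/115ℤ has a preimage.
Thus φ is bijective.
Since φ is bijective, we find φ⁻¹(3): we need 94x ≡ 3 − 2 ≡ 1 (mod 115). Using 94⁻¹ = 104: x ≡ 104·1 = 104, so x = 104.
Check: φ(104) = 94·104 + 2 = 9778 = 85·115 + 3 ≡ 3 (mod 115).

104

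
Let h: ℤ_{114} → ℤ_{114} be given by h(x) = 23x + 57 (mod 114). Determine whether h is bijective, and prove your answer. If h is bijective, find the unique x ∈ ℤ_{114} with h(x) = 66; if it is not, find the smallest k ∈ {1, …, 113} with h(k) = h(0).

Suppose h(a) = h(b) in ℤ_{114}. Then 23a + 57 ≡ 23b + 57 (mod 114), therefore 23(a − b) ≡ 0 (mod 114).
Since gcd(23, 114) = 1, 23 is invertible modulo 114, therefore a − b ≡ 0 (mod 114), i.e. a = b.
We now compute 23⁻¹ mod 114 explicitly. Euclid's algorithm: 114 = 4·23 + 22, 23 = 1·22 + 1; back-substituting gives 1 = 5·23 − 1·114, so 23⁻¹ ≡ 5 (mod 114).
Then y ↦ 5(y − 57) is a two-sided inverse to h, so every y ∈ ℤ_{114} has a preimage.
Therefore h is bijective.
Since h is bijective, we find h⁻¹(66): we need 23x ≡ 66 − 57 ≡ 9 (mod 114). Using 23⁻¹ = 5: x ≡ 5·9 = 45, so x = 45.
Check: h(45) = 23·45 + 57 = 1092 = 9·114 + 66 ≡ 66 (mod 114).

45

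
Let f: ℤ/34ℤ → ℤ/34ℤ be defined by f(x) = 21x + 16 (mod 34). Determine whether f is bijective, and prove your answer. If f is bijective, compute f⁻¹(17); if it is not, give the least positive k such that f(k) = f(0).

13

Suppose f(u) = f(v) in ℤ/34ℤ. Then 21u + 16 ≡ 21v + 16 (mod 34), thus 21(u − v) ≡ 0 (mod 34).
Since gcd(21, 34) = 1, 21 is invertible modulo 34, hence u − v ≡ 0 (mod 34), i.e. u = v.
We now compute 21⁻¹ mod 34 explicitly. Euclid's algorithm: 34 = 1·21 + 13, 21 = 1·13 + 8, 13 = 1·8 + 5, 8 = 1·5 + 3, 5 = 1·3 + 2, 3 = 1·2 + 1; back-substituting gives 1 = 13·21 − 8·34, so 21⁻¹ ≡ 13 (mod 34).
For any y ∈ ℤ/34ℤ, x = 13(y − 16) mod 34 satisfies f(x) = 21·13(y − 16) + 16 ≡ y (since 21·13 ≡ 1 mod 34). So every y has a preimage.
Hence f is bijective.
Since f is bijective, we find f⁻¹(17): we need 21x ≡ 17 − 16 ≡ 1 (mod 34). Using 21⁻¹ = 13: x ≡ 13·1 = 13, so x = 13.
Check: f(13) = 21·13 + 16 = 289 = 8·34 + 17 ≡ 17 (mod 34).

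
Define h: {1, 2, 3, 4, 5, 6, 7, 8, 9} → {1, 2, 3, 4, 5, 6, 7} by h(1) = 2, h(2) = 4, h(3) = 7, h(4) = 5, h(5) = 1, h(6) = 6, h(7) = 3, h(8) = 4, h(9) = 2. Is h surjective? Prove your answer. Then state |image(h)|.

7

Every element of the codomain has a preimage: 1 = h(5), 2 = h(1), 3 = h(7), 4 = h(2), 5 = h(4), 6 = h(6), 7 = h(3).
Thus h is surjective.
The image of h is {1, 2, 3, 4, 5, 6, 7}, which has 7 elements.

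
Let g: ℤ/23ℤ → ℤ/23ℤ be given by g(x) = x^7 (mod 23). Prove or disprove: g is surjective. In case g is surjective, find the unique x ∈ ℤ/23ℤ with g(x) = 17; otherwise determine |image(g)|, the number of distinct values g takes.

5

Since 23 is prime, the nonzero elements of ℤ/23ℤ form a cyclic group of order 22.
As gcd(7, 22) = 1, raising to the 7th power is a bijection on this group: if x_1^7 ≡ x_2^7 then (x_1x_2^{−1})^7 = 1, and the only element of order dividing gcd(7, 22) = 1 is 1, so x_1 = x_2.
With g(0) = 0 this makes g injective on all of ℤ/23ℤ, hence bijective (finite equal-size domain and codomain). In particular g is surjective.
Since g is surjective, we find the preimage of 17. The inverse of x ↦ x^7 on (ℤ/23ℤ)^× is x ↦ x^19, because 7·19 = 133 = 6·22 + 1 ≡ 1 (mod 22) and x^{22} = 1 for x ≠ 0 (Fermat). So g⁻¹(17) = 17^19 mod 23.
Repeated squaring mod 23: 17^1 ≡ 17, 17^2 ≡ 17² = 289 ≡ 13, 17^4 ≡ 13² = 169 ≡ 8, 17^8 ≡ 8² = 64 ≡ 18, 17^16 ≡ 18² = 324 ≡ 2. Since 19 = 16 + 2 + 1, 17^19 ≡ 2·13·17: 2·13 = 26 ≡ 3, then 3·17 = 51 ≡ 5. So 17^19 ≡ 5 (mod 23).
Hence g⁻¹(17) = 5.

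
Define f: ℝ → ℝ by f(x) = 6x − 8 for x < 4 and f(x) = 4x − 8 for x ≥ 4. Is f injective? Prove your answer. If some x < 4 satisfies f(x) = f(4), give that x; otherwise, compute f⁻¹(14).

8/3

Both pieces are strictly increasing (slopes 6 and 4), so each is injective on its own interval.
The left piece maps (−∞, 4) onto (−∞, 16); the right piece maps [4, ∞) onto [8, ∞).
These images overlap. In particular f(4) = 8 (right piece), and solving 6x − 8 = 8 on the left piece gives x = 8/3 < 4.
So f(8/3) = f(4) with 8/3 ≠ 4, and f is not injective. This x = 8/3 is the requested value below 4.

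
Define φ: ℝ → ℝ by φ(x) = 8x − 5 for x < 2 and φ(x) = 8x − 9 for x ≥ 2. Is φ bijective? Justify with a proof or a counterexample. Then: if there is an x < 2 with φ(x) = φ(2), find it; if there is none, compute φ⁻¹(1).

3/2

Both pieces are strictly increasing (slopes 8 and 8), so each is injective on its own interval.
The left piece maps (−∞, 2) onto (−∞, 11); the right piece maps [2, ∞) onto [7, ∞).
These images overlap. In particular φ(2) = 7 (right piece), and solving 8x − 5 = 7 on the left piece gives x = 3/2 < 2.
So φ(3/2) = φ(2) with 3/2 ≠ 2, and φ is not injective, hence not bijective. This x = 3/2 is the requested value below 2.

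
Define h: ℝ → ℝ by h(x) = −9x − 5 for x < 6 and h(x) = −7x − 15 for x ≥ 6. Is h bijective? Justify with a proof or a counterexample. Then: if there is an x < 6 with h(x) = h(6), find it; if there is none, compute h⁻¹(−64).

Both pieces are strictly decreasing (slopes −9 and −7), so each is injective on its own interval.
The left piece maps (−∞, 6) onto (−59, ∞); the right piece maps [6, ∞) onto (−∞, −57].
These images overlap. In particular h(6) = −57 (right piece), and solving −9x − 5 = −57 on the left piece gives x = 52/9 < 6.
So h(52/9) = h(6) with 52/9 ≠ 6, and h is not injective, hence not bijective. This x = 52/9 is the requested value below 6.

52/9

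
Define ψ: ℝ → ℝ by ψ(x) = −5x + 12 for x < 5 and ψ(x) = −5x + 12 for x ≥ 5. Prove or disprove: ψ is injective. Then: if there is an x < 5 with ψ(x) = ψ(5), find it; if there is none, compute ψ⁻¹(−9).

Both pieces are strictly decreasing (slopes −5 and −5), so each is injective on its own interval.
The left piece maps (−∞, 5) onto (−13, ∞); the right piece maps [5, ∞) onto (−∞, −13].
These images are disjoint, so no value is attained by both pieces. Therefore ψ is injective.
Because the two images are disjoint, no x < 5 has ψ(x) = ψ(5), so we compute ψ⁻¹(−9): −9 lies in (−13, ∞), so solve −5x + 12 = −9: x = (−9 − 12)/(−5) = 21/5.

21/5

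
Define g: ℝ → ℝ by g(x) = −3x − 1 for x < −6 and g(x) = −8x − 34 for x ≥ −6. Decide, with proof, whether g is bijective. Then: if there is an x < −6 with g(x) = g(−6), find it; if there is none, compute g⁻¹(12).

-23/4

Both pieces are strictly decreasing (slopes −3 and −8), so each is injective on its own interval.
The left piece maps (−∞, −6) onto (17, ∞); the right piece maps [−6, ∞) onto (−∞, 14].
The images leave a gap (17 has no preimage), so g is not surjective, hence not bijective.
Because the two images are disjoint, no x < −6 has g(x) = g(−6), so we compute g⁻¹(12): 12 lies in (−∞, 14], so solve −8x − 34 = 12: x = (12 + 34)/(−8) = −23/4.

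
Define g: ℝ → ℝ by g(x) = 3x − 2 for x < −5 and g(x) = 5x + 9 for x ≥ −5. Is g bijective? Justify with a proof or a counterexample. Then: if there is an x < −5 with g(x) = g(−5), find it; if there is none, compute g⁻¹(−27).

-25/3

Both pieces are strictly increasing (slopes 3 and 5), so each is injective on its own interval.
The left piece maps (−∞, −5) onto (−∞, −17); the right piece maps [−5, ∞) onto [−16, ∞).
The images leave a gap (−17 has no preimage), so g is not surjective, hence not bijective.
Because the two images are disjoint, no x < −5 has g(x) = g(−5), so we compute g⁻¹(−27): −27 lies in (−∞, −17), so solve 3x − 2 = −27: x = (−27 + 2)/3 = −25/3.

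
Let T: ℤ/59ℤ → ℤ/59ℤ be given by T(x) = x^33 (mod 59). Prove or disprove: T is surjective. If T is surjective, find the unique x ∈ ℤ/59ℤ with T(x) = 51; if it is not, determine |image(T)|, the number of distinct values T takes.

20

Since 59 is prime, the nonzero elements of ℤ/59ℤ form a cyclic group of order 58.
As gcd(33, 58) = 1, raising to the 33rd power is a bijection on this group: if s^33 ≡ t^33 then (st^{−1})^33 = 1, and the only element of order dividing gcd(33, 58) = 1 is 1, so s = t.
With T(0) = 0 this makes T injective on all of ℤ/59ℤ, hence bijective (finite equal-size domain and codomain). In particular T is surjective.
Since T is surjective, we find the preimage of 51. The inverse of x ↦ x^33 on (ℤ/59ℤ)^× is x ↦ x^51, because 33·51 = 1683 = 29·58 + 1 ≡ 1 (mod 58) and x^{58} = 1 for x ≠ 0 (Fermat). So T⁻¹(51) = 51^51 mod 59.
Repeated squaring mod 59: 51^1 ≡ 51, 51^2 ≡ 51² = 2601 ≡ 5, 51^4 ≡ 5² = 25, 51^8 ≡ 25² = 625 ≡ 35, 51^16 ≡ 35² = 1225 ≡ 45, 51^32 ≡ 45² = 2025 ≡ 19. Since 51 = 32 + 16 + 2 + 1, 51^51 ≡ 19·45·5·51: 19·45 = 855 ≡ 29, then 29·5 = 145 ≡ 27, then 27·51 = 1377 ≡ 20. So 51^51 ≡ 20 (mod 59).
Hence T⁻¹(51) = 20.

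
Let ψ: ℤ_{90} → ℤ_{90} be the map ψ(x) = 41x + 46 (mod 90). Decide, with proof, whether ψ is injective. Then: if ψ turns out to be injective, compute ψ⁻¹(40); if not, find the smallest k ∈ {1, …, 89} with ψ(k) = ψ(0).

Suppose ψ(s) = ψ(t) in ℤ_{90}. Then 41s + 46 ≡ 41t + 46 (mod 90), therefore 41(s − t) ≡ 0 (mod 90).
Since gcd(41, 90) = 1, 41 is invertible modulo 90, so s − t ≡ 0 (mod 90), i.e. s = t.
So ψ is injective.
We now compute 41⁻¹ mod 90 explicitly. Euclid's algorithm: 90 = 2·41 + 8, 41 = 5·8 + 1; back-substituting gives 1 = 11·41 − 5·90, so 41⁻¹ ≡ 11 (mod 90).
Since ψ is injective, we compute ψ⁻¹(40): solve 41x + 46 ≡ 40 (mod 90), i.e. 41x ≡ 84 (mod 90).
Multiplying by 41⁻¹ = 11 gives x ≡ 11·84 = 924 = 10·90 + 24 ≡ 24 (mod 90).
Check: ψ(24) = 41·24 + 46 = 1030 = 11·90 + 40 ≡ 40 (mod 90).

24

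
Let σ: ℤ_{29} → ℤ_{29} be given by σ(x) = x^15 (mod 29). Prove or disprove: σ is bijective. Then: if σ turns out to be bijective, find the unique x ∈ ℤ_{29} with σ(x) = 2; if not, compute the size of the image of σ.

Since 29 is prime, the nonzero elements of ℤ_{29} form a cyclic group of order 28.
As gcd(15, 28) = 1, raising to the 15th power is a bijection on this group: if x_1^15 ≡ x_2^15 then (x_1x_2^{−1})^15 = 1, and the only element of order dividing gcd(15, 28) = 1 is 1, so x_1 = x_2.
With σ(0) = 0 this makes σ injective on all of ℤ_{29}, hence bijective (finite equal-size domain and codomain). In particular σ is bijective.
Since σ is bijective, we find the preimage of 2. The inverse of x ↦ x^15 on (ℤ_{29})^× is x ↦ x^15, because 15·15 = 225 = 8·28 + 1 ≡ 1 (mod 28) and x^{28} = 1 for x ≠ 0 (Fermat). So σ⁻¹(2) = 2^15 mod 29.
Repeated squaring mod 29: 2^1 ≡ 2, 2^2 ≡ 2² = 4, 2^4 ≡ 4² = 16, 2^8 ≡ 16² = 256 ≡ 24. Since 15 = 8 + 4 + 2 + 1, 2^15 ≡ 24·16·4·2: 24·16 = 384 ≡ 7, then 7·4 = 28, then 28·2 = 56 ≡ 27. So 2^15 ≡ 27 (mod 29).
Hence σ⁻¹(2) = 27.

27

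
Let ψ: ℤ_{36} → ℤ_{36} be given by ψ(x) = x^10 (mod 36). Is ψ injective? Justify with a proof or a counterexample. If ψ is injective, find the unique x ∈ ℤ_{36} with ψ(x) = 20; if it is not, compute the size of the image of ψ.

ψ(0) = 0^10 = 0.
ψ(6): Repeated squaring mod 36: 6^1 ≡ 6, 6^2 ≡ 6² = 36 ≡ 0, 6^4 ≡ 0² = 0, 6^8 ≡ 0² = 0. Since 10 = 8 + 2, 6^10 ≡ 0·0: 0·0 = 0. So 6^10 ≡ 0 (mod 36).
So ψ(0) = ψ(6) = 0 while 0 ≠ 6, hence ψ is not injective.
Since ψ is not injective, we determine |image(ψ)|. Computing x^10 mod 36 for each x (by repeated squaring, reducing mod 36 at every step), the values ψ(0), ψ(1), …, ψ(35) are: 0, 1, 16, 9, 4, 13, 0, 25, 28, 9, 28, 25, 0, 13, 4, 9, 16, 1, 0, 1, 16, 9, 4, 13, 0, 25, 28, 9, 28, 25, 0, 13, 4, 9, 16, 1.
The distinct values are {0, 1, 4, 9, 13, 16, 25, 28}; there are 8 of them.

8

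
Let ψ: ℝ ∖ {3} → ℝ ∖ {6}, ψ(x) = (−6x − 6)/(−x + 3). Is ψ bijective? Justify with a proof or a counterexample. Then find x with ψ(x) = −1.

-3/7

Suppose ψ(u) = ψ(v). Cross-multiplying: (−6u − 6)(−v + 3) = (−6v − 6)(−u + 3).
Expanding both sides and cancelling the symmetric terms leaves −24·(u − v) = 0. Since −24 ≠ 0, u = v. Thus ψ is injective.
For any y ≠ 6, solving y(−x + 3) = −6x − 6 for x gives a well-defined x ≠ 3. So ψ is surjective.
Therefore ψ is bijective.
Solving ψ(x) = −1: cross-multiplying gives −6x − 6 = −1(−x + 3), which rearranges to −7x = 3, so x = −3/7.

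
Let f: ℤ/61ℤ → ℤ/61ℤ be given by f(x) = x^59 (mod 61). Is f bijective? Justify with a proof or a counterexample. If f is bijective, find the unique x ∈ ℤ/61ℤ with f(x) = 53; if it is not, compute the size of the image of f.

38

Since 61 is prime, the nonzero elements of ℤ/61ℤ form a cyclic group of order 60.
As gcd(59, 60) = 1, raising to the 59th power is a bijection on this group: if a^59 ≡ b^59 then (ab^{−1})^59 = 1, and the only element of order dividing gcd(59, 60) = 1 is 1, so a = b.
With f(0) = 0 this makes f injective on all of ℤ/61ℤ, hence bijective (finite equal-size domain and codomain). In particular f is bijective.
Since f is bijective, we find the preimage of 53. The inverse of x ↦ x^59 on (ℤ/61ℤ)^× is x ↦ x^59, because 59·59 = 3481 = 58·60 + 1 ≡ 1 (mod 60) and x^{60} = 1 for x ≠ 0 (Fermat). So f⁻¹(53) = 53^59 mod 61.
Repeated squaring mod 61: 53^1 ≡ 53, 53^2 ≡ 53² = 2809 ≡ 3, 53^4 ≡ 3² = 9, 53^8 ≡ 9² = 81 ≡ 20, 53^16 ≡ 20² = 400 ≡ 34, 53^32 ≡ 34² = 1156 ≡ 58. Since 59 = 32 + 16 + 8 + 2 + 1, 53^59 ≡ 58·34·20·3·53: 58·34 = 1972 ≡ 20, then 20·20 = 400 ≡ 34, then 34·3 = 102 ≡ 41, then 41·53 = 2173 ≡ 38. So 53^59 ≡ 38 (mod 61).
Hence f⁻¹(53) = 38.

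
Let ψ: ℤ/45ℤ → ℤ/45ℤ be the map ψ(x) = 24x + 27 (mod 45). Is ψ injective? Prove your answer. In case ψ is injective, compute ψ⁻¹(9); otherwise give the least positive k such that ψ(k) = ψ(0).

We have gcd(24, 45) = 3 > 1. Taking s = 0 and t = 15: ψ(0) = 27 and ψ(15) = 24·15 + 27 = 387 ≡ 27 (mod 45).
So ψ(0) = ψ(15) while 0 ≠ 15, hence ψ is not injective.
Since ψ is not injective, we find the least positive k with ψ(k) = ψ(0): this means 24k ≡ 0 (mod 45), i.e. 45 ∣ 24k. Since gcd(24, 45) = 3, dividing through by 3 this holds exactly when 15 ∣ 8k, and as gcd(8, 15) = 1, exactly when 15 ∣ k.
The smallest positive such k is 15.

15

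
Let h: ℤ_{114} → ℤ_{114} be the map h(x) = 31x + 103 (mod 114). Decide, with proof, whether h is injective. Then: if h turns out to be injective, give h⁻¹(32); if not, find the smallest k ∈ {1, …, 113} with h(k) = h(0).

97

Suppose h(u) = h(v) in ℤ_{114}. Then 31u + 103 ≡ 31v + 103 (mod 114), hence 31(u − v) ≡ 0 (mod 114).
Since gcd(31, 114) = 1, 31 is invertible modulo 114, thus u − v ≡ 0 (mod 114), i.e. u = v.
Thus h is injective.
We now compute 31⁻¹ mod 114 explicitly. Euclid's algorithm: 114 = 3·31 + 21, 31 = 1·21 + 10, 21 = 2·10 + 1; back-substituting gives 1 = 103·31 − 28·114, so 31⁻¹ ≡ 103 (mod 114).
Since h is injective, we find h⁻¹(32): we need 31x ≡ 32 − 103 ≡ 43 (mod 114). Using 31⁻¹ = 103: x ≡ 103·43 = 4429 = 38·114 + 97, so x = 97.
Check: h(97) = 31·97 + 103 = 3110 = 27·114 + 32 ≡ 32 (mod 114).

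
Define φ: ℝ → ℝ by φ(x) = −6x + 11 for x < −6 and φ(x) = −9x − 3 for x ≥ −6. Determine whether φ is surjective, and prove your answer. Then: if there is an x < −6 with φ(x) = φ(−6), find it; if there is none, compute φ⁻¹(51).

Both pieces are strictly decreasing (slopes −6 and −9), so each is injective on its own interval.
The left piece maps (−∞, −6) onto (47, ∞); the right piece maps [−6, ∞) onto (−∞, 51].
The union (47, ∞) ∪ (−∞, 51] covers ℝ, so φ is surjective.
For the follow-up: the images overlap, so an x < −6 with φ(x) = φ(−6) exists. φ(−6) = 51; solving −6x + 11 = 51 for x < −6 gives x = (51 − 11)/(−6) = −20/3.

-20/3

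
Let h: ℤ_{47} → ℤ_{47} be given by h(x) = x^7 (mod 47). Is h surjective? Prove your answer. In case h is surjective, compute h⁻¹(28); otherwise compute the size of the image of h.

4

Since 47 is prime, the nonzero elements of ℤ_{47} form a cyclic group of order 46.
As gcd(7, 46) = 1, raising to the 7th power is a bijection on this group: if s^7 ≡ t^7 then (st^{−1})^7 = 1, and the only element of order dividing gcd(7, 46) = 1 is 1, so s = t.
With h(0) = 0 this makes h injective on all of ℤ_{47}, hence bijective (finite equal-size domain and codomain). In particular h is surjective.
Since h is surjective, we find the preimage of 28. The inverse of x ↦ x^7 on (ℤ_{47})^× is x ↦ x^33, because 7·33 = 231 = 5·46 + 1 ≡ 1 (mod 46) and x^{46} = 1 for x ≠ 0 (Fermat). So h⁻¹(28) = 28^33 mod 47.
Repeated squaring mod 47: 28^1 ≡ 28, 28^2 ≡ 28² = 784 ≡ 32, 28^4 ≡ 32² = 1024 ≡ 37, 28^8 ≡ 37² = 1369 ≡ 6, 28^16 ≡ 6² = 36, 28^32 ≡ 36² = 1296 ≡ 27. Since 33 = 32 + 1, 28^33 ≡ 27·28: 27·28 = 756 ≡ 4. So 28^33 ≡ 4 (mod 47).
Hence h⁻¹(28) = 4.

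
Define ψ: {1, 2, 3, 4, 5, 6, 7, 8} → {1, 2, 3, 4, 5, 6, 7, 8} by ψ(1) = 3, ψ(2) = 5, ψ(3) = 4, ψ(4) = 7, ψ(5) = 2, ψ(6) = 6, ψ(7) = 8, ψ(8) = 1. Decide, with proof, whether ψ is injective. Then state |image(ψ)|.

8

The values ψ(1), …, ψ(8) are 3, 5, 4, 7, 2, 6, 8, 1 — all distinct.
So ψ(s) = ψ(t) only when s = t, and ψ is injective.
The image of ψ is {1, 2, 3, 4, 5, 6, 7, 8}, which has 8 elements.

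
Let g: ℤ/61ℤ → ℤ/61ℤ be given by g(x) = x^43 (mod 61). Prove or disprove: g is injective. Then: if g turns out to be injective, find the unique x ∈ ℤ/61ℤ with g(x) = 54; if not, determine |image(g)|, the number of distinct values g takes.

18

Since 61 is prime, the nonzero elements of ℤ/61ℤ form a cyclic group of order 60.
As gcd(43, 60) = 1, raising to the 43rd power is a bijection on this group: if x_1^43 ≡ x_2^43 then (x_1x_2^{−1})^43 = 1, and the only element of order dividing gcd(43, 60) = 1 is 1, so x_1 = x_2.
With g(0) = 0 this makes g injective on all of ℤ/61ℤ, hence bijective (finite equal-size domain and codomain). In particular g is injective.
Since g is injective, we find the preimage of 54. The inverse of x ↦ x^43 on (ℤ/61ℤ)^× is x ↦ x^7, because 43·7 = 301 = 5·60 + 1 ≡ 1 (mod 60) and x^{60} = 1 for x ≠ 0 (Fermat). So g⁻¹(54) = 54^7 mod 61.
Repeated squaring mod 61: 54^1 ≡ 54, 54^2 ≡ 54² = 2916 ≡ 49, 54^4 ≡ 49² = 2401 ≡ 22. Since 7 = 4 + 2 + 1, 54^7 ≡ 22·49·54: 22·49 = 1078 ≡ 41, then 41·54 = 2214 ≡ 18. So 54^7 ≡ 18 (mod 61).
Hence g⁻¹(54) = 18.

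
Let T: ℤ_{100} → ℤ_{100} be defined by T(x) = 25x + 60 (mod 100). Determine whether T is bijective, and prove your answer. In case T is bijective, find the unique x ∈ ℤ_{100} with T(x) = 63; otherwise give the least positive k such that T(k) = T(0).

We have gcd(25, 100) = 25 > 1. Taking u = 0 and v = 4: T(0) = 60 and T(4) = 25·4 + 60 = 160 ≡ 60 (mod 100).
So T(0) = T(4) while 0 ≠ 4, hence T is not injective, hence not bijective.
Since T is not bijective, we find the least positive k with T(k) = T(0): this means 25k ≡ 0 (mod 100), i.e. 100 ∣ 25k. Since gcd(25, 100) = 25, dividing through by 25 this holds exactly when 4 ∣ k.
The smallest positive such k is 4.

4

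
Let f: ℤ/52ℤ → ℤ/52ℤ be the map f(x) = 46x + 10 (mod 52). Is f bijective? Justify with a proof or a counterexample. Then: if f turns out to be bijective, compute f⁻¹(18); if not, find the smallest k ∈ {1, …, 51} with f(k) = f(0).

26

We have gcd(46, 52) = 2 > 1. Taking a = 0 and b = 26: f(0) = 10 and f(26) = 46·26 + 10 = 1206 ≡ 10 (mod 52).
So f(0) = f(26) while 0 ≠ 26, therefore f is not injective, hence not bijective.
Since f is not bijective, we find the least positive k with f(k) = f(0): this means 46k ≡ 0 (mod 52), i.e. 52 ∣ 46k. Since gcd(46, 52) = 2, dividing through by 2 this holds exactly when 26 ∣ 23k, and as gcd(23, 26) = 1, exactly when 26 ∣ k.
The smallest positive such k is 26.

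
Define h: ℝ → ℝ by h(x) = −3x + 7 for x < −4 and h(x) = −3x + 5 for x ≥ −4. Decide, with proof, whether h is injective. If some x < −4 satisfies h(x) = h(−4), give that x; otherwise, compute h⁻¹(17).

-4

Both pieces are strictly decreasing (slopes −3 and −3), so each is injective on its own interval.
The left piece maps (−∞, −4) onto (19, ∞); the right piece maps [−4, ∞) onto (−∞, 17].
These images are disjoint, so no value is attained by both pieces. So h is injective.
Because the two images are disjoint, no x < −4 has h(x) = h(−4), so we compute h⁻¹(17): 17 lies in (−∞, 17], so solve −3x + 5 = 17: x = (17 − 5)/(−3) = −4.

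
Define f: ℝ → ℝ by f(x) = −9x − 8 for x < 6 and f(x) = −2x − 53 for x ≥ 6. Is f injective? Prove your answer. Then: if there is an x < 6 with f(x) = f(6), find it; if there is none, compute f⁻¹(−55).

Both pieces are strictly decreasing (slopes −9 and −2), so each is injective on its own interval.
The left piece maps (−∞, 6) onto (−62, ∞); the right piece maps [6, ∞) onto (−∞, −65].
These images are disjoint, so no value is attained by both pieces. So f is injective.
Because the two images are disjoint, no x < 6 has f(x) = f(6), so we compute f⁻¹(−55): −55 lies in (−62, ∞), so solve −9x − 8 = −55: x = (−55 + 8)/(−9) = 47/9.

47/9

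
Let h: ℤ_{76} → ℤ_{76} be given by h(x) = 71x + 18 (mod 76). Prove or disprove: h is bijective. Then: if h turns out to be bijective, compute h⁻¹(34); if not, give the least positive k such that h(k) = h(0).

12

If h(s) = h(t), then 71s ≡ 71t (mod 76). Because gcd(71, 76) = 1, we may cancel 71 to get s ≡ t (mod 76).
We now compute 71⁻¹ mod 76 explicitly. Euclid's algorithm: 76 = 1·71 + 5, 71 = 14·5 + 1; back-substituting gives 1 = 15·71 − 14·76, so 71⁻¹ ≡ 15 (mod 76).
For any y ∈ ℤ_{76}, x = 15(y − 18) mod 76 satisfies h(x) = 71·15(y − 18) + 18 ≡ y (since 71·15 ≡ 1 mod 76). So every y has a preimage.
Thus h is bijective.
Since h is bijective, we find h⁻¹(34): we need 71x ≡ 34 − 18 ≡ 16 (mod 76). Using 71⁻¹ = 15: x ≡ 15·16 = 240 = 3·76 + 12, so x = 12.
Check: h(12) = 71·12 + 18 = 870 = 11·76 + 34 ≡ 34 (mod 76).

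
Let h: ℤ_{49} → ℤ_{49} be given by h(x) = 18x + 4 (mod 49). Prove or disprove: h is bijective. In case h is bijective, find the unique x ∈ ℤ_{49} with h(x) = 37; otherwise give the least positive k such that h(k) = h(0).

10

If h(u) = h(v), then 18u ≡ 18v (mod 49). Because gcd(18, 49) = 1, we may cancel 18 to get u ≡ v (mod 49).
We now compute 18⁻¹ mod 49 explicitly. Euclid's algorithm: 49 = 2·18 + 13, 18 = 1·13 + 5, 13 = 2·5 + 3, 5 = 1·3 + 2, 3 = 1·2 + 1; back-substituting gives 1 = 30·18 − 11·49, so 18⁻¹ ≡ 30 (mod 49).
Then y ↦ 30(y − 4) is a two-sided inverse to h, so every y ∈ ℤ_{49} has a preimage.
So h is bijective.
Since h is bijective, we compute h⁻¹(37): solve 18x + 4 ≡ 37 (mod 49), i.e. 18x ≡ 33 (mod 49).
Multiplying by 18⁻¹ = 30 gives x ≡ 30·33 = 990 = 20·49 + 10 ≡ 10 (mod 49).
Check: h(10) = 18·10 + 4 = 184 = 3·49 + 37 ≡ 37 (mod 49).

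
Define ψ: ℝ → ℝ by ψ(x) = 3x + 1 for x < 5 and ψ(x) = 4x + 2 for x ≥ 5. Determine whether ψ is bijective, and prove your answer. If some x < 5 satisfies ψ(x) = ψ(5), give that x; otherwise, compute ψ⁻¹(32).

15/2

Both pieces are strictly increasing (slopes 3 and 4), so each is injective on its own interval.
The left piece maps (−∞, 5) onto (−∞, 16); the right piece maps [5, ∞) onto [22, ∞).
The images leave a gap (16 has no preimage), so ψ is not surjective, hence not bijective.
Because the two images are disjoint, no x < 5 has ψ(x) = ψ(5), so we compute ψ⁻¹(32): 32 lies in [22, ∞), so solve 4x + 2 = 32: x = (32 − 2)/4 = 15/2.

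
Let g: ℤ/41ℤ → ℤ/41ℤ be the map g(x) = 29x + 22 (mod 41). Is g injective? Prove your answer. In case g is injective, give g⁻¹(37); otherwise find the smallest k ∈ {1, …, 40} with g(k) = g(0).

If g(x_1) = g(x_2), then 29x_1 ≡ 29x_2 (mod 41). Because gcd(29, 41) = 1, we may cancel 29 to get x_1 ≡ x_2 (mod 41).
Therefore g is injective.
We now compute 29⁻¹ mod 41 explicitly. Euclid's algorithm: 41 = 1·29 + 12, 29 = 2·12 + 5, 12 = 2·5 + 2, 5 = 2·2 + 1; back-substituting gives 1 = 17·29 − 12·41, so 29⁻¹ ≡ 17 (mod 41).
Since g is injective, we compute g⁻¹(37): solve 29x + 22 ≡ 37 (mod 41), i.e. 29x ≡ 15 (mod 41).
Multiplying by 29⁻¹ = 17 gives x ≡ 17·15 = 255 = 6·41 + 9 ≡ 9 (mod 41).
Check: g(9) = 29·9 + 22 = 283 = 6·41 + 37 ≡ 37 (mod 41).

9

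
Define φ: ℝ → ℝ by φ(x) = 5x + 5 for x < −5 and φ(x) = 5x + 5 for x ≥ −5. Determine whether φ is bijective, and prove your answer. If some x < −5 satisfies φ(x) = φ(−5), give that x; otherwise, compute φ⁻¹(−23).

Both pieces are strictly increasing (slopes 5 and 5), so each is injective on its own interval.
The left piece maps (−∞, −5) onto (−∞, −20); the right piece maps [−5, ∞) onto [−20, ∞).
Since −20 = −20, the images partition ℝ: φ is injective and surjective, hence bijective.
Because the two images are disjoint, no x < −5 has φ(x) = φ(−5), so we compute φ⁻¹(−23): −23 lies in (−∞, −20), so solve 5x + 5 = −23: x = (−23 − 5)/5 = −28/5.

-28/5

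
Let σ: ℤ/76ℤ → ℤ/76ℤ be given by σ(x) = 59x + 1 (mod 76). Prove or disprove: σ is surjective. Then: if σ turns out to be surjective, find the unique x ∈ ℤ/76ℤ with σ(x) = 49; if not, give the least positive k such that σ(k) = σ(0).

Since gcd(59, 76) = 1, 59 is invertible modulo 76. Euclid's algorithm: 76 = 1·59 + 17, 59 = 3·17 + 8, 17 = 2·8 + 1; back-substituting gives 1 = 67·59 − 52·76, so 59⁻¹ ≡ 67 (mod 76).
Then y ↦ 67(y − 1) is a two-sided inverse to σ, so every y ∈ ℤ/76ℤ has a preimage.
So σ is surjective.
Since σ is surjective, we compute σ⁻¹(49): solve 59x + 1 ≡ 49 (mod 76), i.e. 59x ≡ 48 (mod 76).
Multiplying by 59⁻¹ = 67 gives x ≡ 67·48 = 3216 = 42·76 + 24 ≡ 24 (mod 76).
Check: σ(24) = 59·24 + 1 = 1417 = 18·76 + 49 ≡ 49 (mod 76).

24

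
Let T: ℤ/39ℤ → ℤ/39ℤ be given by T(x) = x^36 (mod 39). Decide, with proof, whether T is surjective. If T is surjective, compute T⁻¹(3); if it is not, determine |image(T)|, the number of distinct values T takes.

T(1) = 1^36 = 1.
T(2): Repeated squaring mod 39: 2^1 ≡ 2, 2^2 ≡ 2² = 4, 2^4 ≡ 4² = 16, 2^8 ≡ 16² = 256 ≡ 22, 2^16 ≡ 22² = 484 ≡ 16, 2^32 ≡ 16² = 256 ≡ 22. Since 36 = 32 + 4, 2^36 ≡ 22·16: 22·16 = 352 ≡ 1. So 2^36 ≡ 1 (mod 39).
So T(1) = T(2) = 1 while 1 ≠ 2, thus T is not injective.
A non-injective map from the 39-element set ℤ/39ℤ to itself takes at most 38 distinct values, so it cannot be surjective. So T is not surjective.
Since T is not surjective, we determine |image(T)|. Computing x^36 mod 39 for each x (by repeated squaring, reducing mod 39 at every step), the values T(0), T(1), …, T(38) are: 0, 1, 1, 27, 1, 1, 27, 1, 1, 27, 1, 1, 27, 13, 1, 27, 1, 1, 27, 1, 1, 27, 1, 1, 27, 1, 13, 27, 1, 1, 27, 1, 1, 27, 1, 1, 27, 1, 1.
The distinct values are {0, 1, 13, 27}; there are 4 of them.

4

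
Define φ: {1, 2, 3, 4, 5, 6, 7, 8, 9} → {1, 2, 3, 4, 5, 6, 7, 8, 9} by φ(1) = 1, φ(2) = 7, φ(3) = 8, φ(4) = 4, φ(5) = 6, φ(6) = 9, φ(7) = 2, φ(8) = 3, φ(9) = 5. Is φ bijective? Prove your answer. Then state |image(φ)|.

9

The values 1, 7, 8, 4, 6, 9, 2, 3, 5 are a permutation of {1, 2, 3, 4, 5, 6, 7, 8, 9}: each element appears exactly once.
So φ is injective and surjective, hence bijective.
The image of φ is {1, 2, 3, 4, 5, 6, 7, 8, 9}, which has 9 elements.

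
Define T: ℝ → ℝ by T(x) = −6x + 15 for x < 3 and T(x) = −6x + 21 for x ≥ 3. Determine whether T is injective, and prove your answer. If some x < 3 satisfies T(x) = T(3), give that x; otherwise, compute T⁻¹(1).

2

Both pieces are strictly decreasing (slopes −6 and −6), so each is injective on its own interval.
The left piece maps (−∞, 3) onto (−3, ∞); the right piece maps [3, ∞) onto (−∞, 3].
These images overlap. In particular T(3) = 3 (right piece), and solving −6x + 15 = 3 on the left piece gives x = 2 < 3.
So T(2) = T(3) with 2 ≠ 3, and T is not injective. This x = 2 is the requested value below 3.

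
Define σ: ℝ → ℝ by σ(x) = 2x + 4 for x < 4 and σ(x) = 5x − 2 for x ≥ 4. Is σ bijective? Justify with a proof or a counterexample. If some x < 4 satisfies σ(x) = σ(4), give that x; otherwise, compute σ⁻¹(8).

2

Both pieces are strictly increasing (slopes 2 and 5), so each is injective on its own interval.
The left piece maps (−∞, 4) onto (−∞, 12); the right piece maps [4, ∞) onto [18, ∞).
The images leave a gap (12 has no preimage), so σ is not surjective, hence not bijective.
Because the two images are disjoint, no x < 4 has σ(x) = σ(4), so we compute σ⁻¹(8): 8 lies in (−∞, 12), so solve 2x + 4 = 8: x = (8 − 4)/2 = 2.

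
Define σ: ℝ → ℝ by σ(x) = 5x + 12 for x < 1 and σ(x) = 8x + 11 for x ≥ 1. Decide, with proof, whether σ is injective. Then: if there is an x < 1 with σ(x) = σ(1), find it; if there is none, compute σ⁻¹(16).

4/5

Both pieces are strictly increasing (slopes 5 and 8), so each is injective on its own interval.
The left piece maps (−∞, 1) onto (−∞, 17); the right piece maps [1, ∞) onto [19, ∞).
These images are disjoint, so no value is attained by both pieces. Hence σ is injective.
Because the two images are disjoint, no x < 1 has σ(x) = σ(1), so we compute σ⁻¹(16): 16 lies in (−∞, 17), so solve 5x + 12 = 16: x = (16 − 12)/5 = 4/5.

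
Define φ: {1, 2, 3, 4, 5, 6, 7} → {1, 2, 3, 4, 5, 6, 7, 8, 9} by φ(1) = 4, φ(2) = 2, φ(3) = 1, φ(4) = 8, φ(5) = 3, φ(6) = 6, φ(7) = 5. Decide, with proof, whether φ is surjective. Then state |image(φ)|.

7

No element maps to 7, so φ is not surjective.
The image of φ is {1, 2, 3, 4, 5, 6, 8}, which has 7 elements.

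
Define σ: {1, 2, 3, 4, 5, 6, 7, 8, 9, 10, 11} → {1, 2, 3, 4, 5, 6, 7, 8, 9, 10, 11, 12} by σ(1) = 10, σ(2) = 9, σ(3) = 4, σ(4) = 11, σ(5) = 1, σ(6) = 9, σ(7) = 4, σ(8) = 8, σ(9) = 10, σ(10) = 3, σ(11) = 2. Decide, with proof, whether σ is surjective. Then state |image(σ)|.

No element maps to 5, so σ is not surjective.
The image of σ is {1, 2, 3, 4, 8, 9, 10, 11}, which has 8 elements.

8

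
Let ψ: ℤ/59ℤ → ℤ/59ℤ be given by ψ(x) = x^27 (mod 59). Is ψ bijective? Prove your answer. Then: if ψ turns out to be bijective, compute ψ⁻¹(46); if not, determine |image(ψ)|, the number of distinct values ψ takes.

3

Since 59 is prime, the nonzero elements of ℤ/59ℤ form a cyclic group of order 58.
As gcd(27, 58) = 1, raising to the 27th power is a bijection on this group: if a^27 ≡ b^27 then (ab^{−1})^27 = 1, and the only element of order dividing gcd(27, 58) = 1 is 1, so a = b.
With ψ(0) = 0 this makes ψ injective on all of ℤ/59ℤ, hence bijective (finite equal-size domain and codomain). In particular ψ is bijective.
Since ψ is bijective, we find the preimage of 46. The inverse of x ↦ x^27 on (ℤ/59ℤ)^× is x ↦ x^43, because 27·43 = 1161 = 20·58 + 1 ≡ 1 (mod 58) and x^{58} = 1 for x ≠ 0 (Fermat). So ψ⁻¹(46) = 46^43 mod 59.
Repeated squaring mod 59: 46^1 ≡ 46, 46^2 ≡ 46² = 2116 ≡ 51, 46^4 ≡ 51² = 2601 ≡ 5, 46^8 ≡ 5² = 25, 46^16 ≡ 25² = 625 ≡ 35, 46^32 ≡ 35² = 1225 ≡ 45. Since 43 = 32 + 8 + 2 + 1, 46^43 ≡ 45·25·51·46: 45·25 = 1125 ≡ 4, then 4·51 = 204 ≡ 27, then 27·46 = 1242 ≡ 3. So 46^43 ≡ 3 (mod 59).
Hence ψ⁻¹(46) = 3.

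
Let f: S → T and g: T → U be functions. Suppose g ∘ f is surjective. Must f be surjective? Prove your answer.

not surjective

No. Take S = {0, 1}, T = {0, 1, 2, 3}, U = {0}, f(a) = 0 for every a ∈ S, and g(b) = 0 for every b ∈ T.
Then g ∘ f is surjective onto {0}, but 3 ∈ T has no preimage under f, so f is not surjective.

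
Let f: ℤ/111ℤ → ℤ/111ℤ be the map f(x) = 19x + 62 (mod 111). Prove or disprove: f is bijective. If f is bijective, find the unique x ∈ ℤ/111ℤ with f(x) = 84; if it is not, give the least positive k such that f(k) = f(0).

7

Recall that injectivity means: for all u, v in the domain, f(u) = f(v) implies u = v.
If f(u) = f(v), then 19u ≡ 19v (mod 111). Because gcd(19, 111) = 1, we may cancel 19 to get u ≡ v (mod 111).
We now compute 19⁻¹ mod 111 explicitly. Euclid's algorithm: 111 = 5·19 + 16, 19 = 1·16 + 3, 16 = 5·3 + 1; back-substituting gives 1 = 76·19 − 13·111, so 19⁻¹ ≡ 76 (mod 111).
Then y ↦ 76(y − 62) is a two-sided inverse to f, so every y ∈ ℤ/111ℤ has a preimage.
Hence f is bijective.
Since f is bijective, we compute f⁻¹(84): solve 19x + 62 ≡ 84 (mod 111), i.e. 19x ≡ 22 (mod 111).
Multiplying by 19⁻¹ = 76 gives x ≡ 76·22 = 1672 = 15·111 + 7 ≡ 7 (mod 111).
Check: f(7) = 19·7 + 62 = 195 = 1·111 + 84 ≡ 84 (mod 111).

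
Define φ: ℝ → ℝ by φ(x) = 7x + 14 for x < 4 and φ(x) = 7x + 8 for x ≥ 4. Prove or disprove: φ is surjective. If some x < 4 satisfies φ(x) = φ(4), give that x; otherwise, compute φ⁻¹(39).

22/7

Both pieces are strictly increasing (slopes 7 and 7), so each is injective on its own interval.
The left piece maps (−∞, 4) onto (−∞, 42); the right piece maps [4, ∞) onto [36, ∞).
The union (−∞, 42) ∪ [36, ∞) covers ℝ, so φ is surjective.
For the follow-up: the images overlap, so an x < 4 with φ(x) = φ(4) exists. φ(4) = 36; solving 7x + 14 = 36 for x < 4 gives x = (36 − 14)/7 = 22/7.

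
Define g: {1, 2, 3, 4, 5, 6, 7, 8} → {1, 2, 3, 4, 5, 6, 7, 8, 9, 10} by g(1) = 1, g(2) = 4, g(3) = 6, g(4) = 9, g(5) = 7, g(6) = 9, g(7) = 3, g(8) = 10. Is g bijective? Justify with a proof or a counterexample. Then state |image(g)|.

7

g(4) = 9 = g(6) with 4 ≠ 6, so g is not injective, hence not bijective.
The image of g is {1, 3, 4, 6, 7, 9, 10}, which has 7 elements.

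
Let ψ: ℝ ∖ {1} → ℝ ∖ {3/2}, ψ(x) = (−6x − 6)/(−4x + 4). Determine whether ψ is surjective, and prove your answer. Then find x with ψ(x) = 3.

For any y ≠ 3/2, solving y(−4x + 4) = −6x − 6 for x gives a well-defined x ≠ 1. So ψ is surjective.
Solving ψ(x) = 3: cross-multiplying gives −6x − 6 = 3(−4x + 4), which rearranges to 6x = 18, so x = 3.

3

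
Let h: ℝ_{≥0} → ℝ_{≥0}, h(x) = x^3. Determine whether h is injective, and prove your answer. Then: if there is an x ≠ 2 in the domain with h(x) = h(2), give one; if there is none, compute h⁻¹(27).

On ℝ_{≥0}, x ↦ x^3 is strictly increasing, so h(s) = h(t) forces s = t. So h is injective.
Since x ↦ x^3 is strictly increasing on ℝ_{≥0}, it is injective there, so no x ≠ 2 in the domain has h(x) = h(2). We therefore compute h⁻¹(27) = 27^{1/3} = 3 (indeed 3^3 = 27).

3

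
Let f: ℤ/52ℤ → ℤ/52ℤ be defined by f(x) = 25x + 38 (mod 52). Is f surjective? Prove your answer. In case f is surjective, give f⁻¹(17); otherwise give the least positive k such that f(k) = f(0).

47

Recall that surjectivity means every element of the codomain has a preimage under f.
Since gcd(25, 52) = 1, 25 is invertible modulo 52. Euclid's algorithm: 52 = 2·25 + 2, 25 = 12·2 + 1; back-substituting gives 1 = 25·25 − 12·52, so 25⁻¹ ≡ 25 (mod 52).
For any y ∈ ℤ/52ℤ, x = 25(y − 38) mod 52 satisfies f(x) = 25·25(y − 38) + 38 ≡ y (since 25·25 ≡ 1 mod 52). So every y has a preimage.
So f is surjective.
Since f is surjective, we find f⁻¹(17): we need 25x ≡ 17 − 38 ≡ 31 (mod 52). Using 25⁻¹ = 25: x ≡ 25·31 = 775 = 14·52 + 47, so x = 47.
Check: f(47) = 25·47 + 38 = 1213 = 23·52 + 17 ≡ 17 (mod 52).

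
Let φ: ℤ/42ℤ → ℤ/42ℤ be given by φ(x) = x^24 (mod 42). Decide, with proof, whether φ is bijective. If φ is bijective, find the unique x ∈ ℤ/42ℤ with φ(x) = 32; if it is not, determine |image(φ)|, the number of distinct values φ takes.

φ(2): Repeated squaring mod 42: 2^1 ≡ 2, 2^2 ≡ 2² = 4, 2^4 ≡ 4² = 16, 2^8 ≡ 16² = 256 ≡ 4, 2^16 ≡ 4² = 16. Since 24 = 16 + 8, 2^24 ≡ 16·4: 16·4 = 64 ≡ 22. So 2^24 ≡ 22 (mod 42).
φ(4): Repeated squaring mod 42: 4^1 ≡ 4, 4^2 ≡ 4² = 16, 4^4 ≡ 16² = 256 ≡ 4, 4^8 ≡ 4² = 16, 4^16 ≡ 16² = 256 ≡ 4. Since 24 = 16 + 8, 4^24 ≡ 4·16: 4·16 = 64 ≡ 22. So 4^24 ≡ 22 (mod 42).
So φ(2) = φ(4) = 22 while 2 ≠ 4, hence φ is not injective, hence not bijective.
Since φ is not bijective, we determine |image(φ)|. Computing x^24 mod 42 for each x (by repeated squaring, reducing mod 42 at every step), the values φ(0), φ(1), …, φ(41) are: 0, 1, 22, 15, 22, 1, 36, 7, 22, 15, 22, 1, 36, 1, 28, 15, 22, 1, 36, 1, 22, 21, 22, 1, 36, 1, 22, 15, 28, 1, 36, 1, 22, 15, 22, 7, 36, 1, 22, 15, 22, 1.
The distinct values are {0, 1, 7, 15, 21, 22, 28, 36}; there are 8 of them.

8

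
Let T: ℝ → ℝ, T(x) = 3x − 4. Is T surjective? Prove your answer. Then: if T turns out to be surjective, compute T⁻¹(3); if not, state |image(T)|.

For any y ∈ ℝ, x = (y + 4)/3 satisfies T(x) = y.
Hence T is surjective.
Since T is surjective, we compute T⁻¹(3) = (3 + 4)/3 = 7/3.

7/3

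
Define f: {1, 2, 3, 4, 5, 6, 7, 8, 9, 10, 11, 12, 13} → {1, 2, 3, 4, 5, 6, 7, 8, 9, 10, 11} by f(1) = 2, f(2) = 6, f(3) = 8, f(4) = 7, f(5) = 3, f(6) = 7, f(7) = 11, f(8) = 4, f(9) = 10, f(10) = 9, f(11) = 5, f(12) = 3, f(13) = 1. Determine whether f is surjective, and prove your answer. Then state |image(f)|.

11

Every element of the codomain has a preimage: 1 = f(13), 2 = f(1), 3 = f(5), 4 = f(8), 5 = f(11), 6 = f(2), 7 = f(4), 8 = f(3), 9 = f(10), 10 = f(9), 11 = f(7).
So f is surjective.
The image of f is {1, 2, 3, 4, 5, 6, 7, 8, 9, 10, 11}, which has 11 elements.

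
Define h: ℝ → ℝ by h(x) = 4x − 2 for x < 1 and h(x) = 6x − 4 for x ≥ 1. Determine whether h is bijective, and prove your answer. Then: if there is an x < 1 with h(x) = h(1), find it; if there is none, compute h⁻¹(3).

7/6

Both pieces are strictly increasing (slopes 4 and 6), so each is injective on its own interval.
The left piece maps (−∞, 1) onto (−∞, 2); the right piece maps [1, ∞) onto [2, ∞).
Since 2 = 2, the images partition ℝ: h is injective and surjective, hence bijective.
Because the two images are disjoint, no x < 1 has h(x) = h(1), so we compute h⁻¹(3): 3 lies in [2, ∞), so solve 6x − 4 = 3: x = (3 + 4)/6 = 7/6.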